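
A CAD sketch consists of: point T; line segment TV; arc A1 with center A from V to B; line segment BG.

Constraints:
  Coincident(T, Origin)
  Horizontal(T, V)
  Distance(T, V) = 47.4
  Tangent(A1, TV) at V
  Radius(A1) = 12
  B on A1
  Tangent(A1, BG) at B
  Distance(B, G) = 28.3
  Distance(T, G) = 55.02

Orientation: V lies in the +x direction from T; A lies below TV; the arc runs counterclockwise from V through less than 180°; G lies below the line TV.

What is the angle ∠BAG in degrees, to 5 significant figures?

67.022°

T is at the origin; TV is horizontal with |TV| = 47.4 and V on the +x side, so V = (47.400, 0.0000). The tangent condition forces AV to be normal to TV, so A = V + (0, -12) = (47.400, -12.000). Since AB ⟂ BG (tangency), |AG| = √(12.0² + 28.3²) = 30.739 regardless of where B sits on A1. So G lies on both circle(T, 55.02) and circle(A, 30.739); the below-TV intersection is G = (36.838, -40.868). B is the foot of the tangent from G: B = (35.415, -12.603).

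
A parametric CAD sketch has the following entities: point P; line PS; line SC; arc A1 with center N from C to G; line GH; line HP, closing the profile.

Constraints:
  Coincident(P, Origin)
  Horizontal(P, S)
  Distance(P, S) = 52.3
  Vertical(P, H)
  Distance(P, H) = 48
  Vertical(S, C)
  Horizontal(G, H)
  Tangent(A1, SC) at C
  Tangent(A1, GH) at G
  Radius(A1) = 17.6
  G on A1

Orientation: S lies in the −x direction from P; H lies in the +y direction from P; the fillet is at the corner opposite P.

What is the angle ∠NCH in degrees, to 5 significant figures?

18.599°

The virtual corner opposite P is at (-52.300, 48.000). The tangent condition forces NC to be normal to SC and tangency of A1 to GH means the radius NG is perpendicular to GH, with radius 17.6, so the center N sits 17.6 in from both sides at N = (-34.700, 30.400). That places the tangent points at C = (-52.300, 30.400) on SC and G = (-34.700, 48.000) on GH. Then cos ∠NCH = CN·CH / (|CN||CH|), giving 18.599°.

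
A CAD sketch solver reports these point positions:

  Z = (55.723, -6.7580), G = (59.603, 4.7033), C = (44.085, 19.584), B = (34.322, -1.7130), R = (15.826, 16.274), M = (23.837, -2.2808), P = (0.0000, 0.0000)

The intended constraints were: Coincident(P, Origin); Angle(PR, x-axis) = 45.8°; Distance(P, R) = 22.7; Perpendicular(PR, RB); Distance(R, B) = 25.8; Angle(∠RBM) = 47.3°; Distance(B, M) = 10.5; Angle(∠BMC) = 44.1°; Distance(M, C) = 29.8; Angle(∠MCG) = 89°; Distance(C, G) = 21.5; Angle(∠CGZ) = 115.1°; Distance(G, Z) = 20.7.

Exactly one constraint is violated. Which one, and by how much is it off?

Distance(G, Z) = 20.7 — off by 8.60.

P = (0.00, 0.00) ✓; PR at 45.80° ✓; |PR| = 22.70 ✓; ∠(PR, RB) = 90.00° ✓; |RB| = 25.80 ✓; ∠RBM = 47.30° ✓; |BM| = 10.50 ✓; ∠BMC = 44.10° ✓; |MC| = 29.80 ✓; ∠MCG = 89.00° ✓; |CG| = 21.50 ✓; ∠CGZ = 115.1° ✓; |GZ| = 12.10 ✗.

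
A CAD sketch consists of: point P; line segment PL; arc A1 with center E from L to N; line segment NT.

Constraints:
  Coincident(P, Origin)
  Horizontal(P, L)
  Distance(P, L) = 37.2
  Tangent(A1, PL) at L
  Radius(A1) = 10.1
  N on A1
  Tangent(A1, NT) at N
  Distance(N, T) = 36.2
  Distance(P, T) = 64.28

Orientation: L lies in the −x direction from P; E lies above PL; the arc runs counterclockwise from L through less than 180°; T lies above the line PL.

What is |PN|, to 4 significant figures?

31.60

Checks: ∠(EL, LP) = 90.00° ✓; |EN| = 10.10 ✓; ∠(EN, NT) = 90.00° ✓; |NT| = 36.20 ✓; |PT| = 64.28 ✓.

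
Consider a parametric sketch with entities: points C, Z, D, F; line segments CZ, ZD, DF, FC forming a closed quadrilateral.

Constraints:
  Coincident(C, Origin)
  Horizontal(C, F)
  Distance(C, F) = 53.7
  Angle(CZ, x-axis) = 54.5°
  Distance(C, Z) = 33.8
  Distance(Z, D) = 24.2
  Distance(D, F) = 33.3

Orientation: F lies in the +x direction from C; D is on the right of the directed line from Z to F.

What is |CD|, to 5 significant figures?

20.836

Checks: |CF| = 53.70 ✓; |CZ| = 33.80 ✓; |ZD| = 24.20 ✓; |DF| = 33.30 ✓.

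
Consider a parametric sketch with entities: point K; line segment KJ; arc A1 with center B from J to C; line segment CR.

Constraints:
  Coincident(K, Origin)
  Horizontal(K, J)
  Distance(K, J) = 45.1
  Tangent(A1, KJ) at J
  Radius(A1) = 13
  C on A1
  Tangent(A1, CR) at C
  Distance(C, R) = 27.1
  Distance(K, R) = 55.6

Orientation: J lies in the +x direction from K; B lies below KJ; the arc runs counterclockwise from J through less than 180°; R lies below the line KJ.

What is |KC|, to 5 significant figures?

35.622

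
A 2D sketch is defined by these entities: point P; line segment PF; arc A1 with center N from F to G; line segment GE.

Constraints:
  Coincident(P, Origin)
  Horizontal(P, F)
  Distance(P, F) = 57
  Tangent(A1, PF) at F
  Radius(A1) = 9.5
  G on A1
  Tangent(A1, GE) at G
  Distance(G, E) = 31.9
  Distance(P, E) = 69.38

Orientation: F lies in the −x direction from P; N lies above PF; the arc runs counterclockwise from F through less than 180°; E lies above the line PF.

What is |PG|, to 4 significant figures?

49.11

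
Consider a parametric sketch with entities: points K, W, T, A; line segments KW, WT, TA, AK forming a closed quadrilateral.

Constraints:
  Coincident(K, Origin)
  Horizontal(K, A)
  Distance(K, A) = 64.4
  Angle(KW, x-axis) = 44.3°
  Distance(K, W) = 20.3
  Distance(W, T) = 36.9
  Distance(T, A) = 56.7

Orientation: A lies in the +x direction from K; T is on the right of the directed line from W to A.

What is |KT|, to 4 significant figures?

25.85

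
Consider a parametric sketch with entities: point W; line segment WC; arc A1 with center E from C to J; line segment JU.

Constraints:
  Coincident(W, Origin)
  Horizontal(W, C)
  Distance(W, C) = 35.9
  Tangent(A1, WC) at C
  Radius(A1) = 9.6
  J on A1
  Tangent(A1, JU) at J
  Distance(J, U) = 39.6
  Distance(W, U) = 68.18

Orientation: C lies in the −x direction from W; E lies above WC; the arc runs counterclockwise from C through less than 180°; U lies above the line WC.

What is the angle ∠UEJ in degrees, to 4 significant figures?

76.37°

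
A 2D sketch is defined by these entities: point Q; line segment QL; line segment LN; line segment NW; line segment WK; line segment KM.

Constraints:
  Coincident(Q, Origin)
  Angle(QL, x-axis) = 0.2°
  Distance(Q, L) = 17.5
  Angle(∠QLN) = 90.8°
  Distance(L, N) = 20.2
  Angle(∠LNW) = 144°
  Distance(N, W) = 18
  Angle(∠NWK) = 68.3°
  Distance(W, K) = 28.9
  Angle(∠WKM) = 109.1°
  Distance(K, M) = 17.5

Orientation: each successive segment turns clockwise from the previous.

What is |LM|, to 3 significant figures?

15.5

Q is at the origin; QL runs at 0.2° with length 17.5, so L = (17.5, 0.0611). ∠QLN = 90.8° gives LN at -89.0° from the x-axis; with |LN| = 20.2, N = (17.9, -20.1). ∠LNW = 144.0° gives NW at -125° from the x-axis; with |NW| = 18.0, W = (7.53, -34.9). ∠NWK = 68.3° gives WK at 123° from the x-axis; with |WK| = 28.9, K = (-8.34, -10.7). ∠WKM = 109.1° gives KM at 52.4° from the x-axis; with |KM| = 17.5, M = (2.34, 3.14). Then |LM| = |M − L| = 15.5.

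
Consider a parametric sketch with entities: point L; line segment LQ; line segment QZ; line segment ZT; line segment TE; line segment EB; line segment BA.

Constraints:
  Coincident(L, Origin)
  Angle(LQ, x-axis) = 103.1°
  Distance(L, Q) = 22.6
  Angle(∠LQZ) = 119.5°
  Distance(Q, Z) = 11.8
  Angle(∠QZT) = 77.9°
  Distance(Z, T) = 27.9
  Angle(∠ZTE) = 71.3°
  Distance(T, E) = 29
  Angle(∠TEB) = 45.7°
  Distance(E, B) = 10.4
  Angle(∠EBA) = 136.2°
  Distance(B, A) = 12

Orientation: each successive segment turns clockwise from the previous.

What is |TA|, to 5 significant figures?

12.506

L is at the origin; LQ runs at 103.1° with length 22.6, so Q = (-5.1223, 22.012). ∠LQZ = 119.5° gives QZ at 42.600° from the x-axis; with |QZ| = 11.8, Z = (3.5636, 29.999). ∠QZT = 77.9° gives ZT at -59.500° from the x-axis; with |ZT| = 27.9, T = (17.724, 5.9595). ∠ZTE = 71.3° gives TE at -168.20° from the x-axis; with |TE| = 29.0, E = (-10.663, 0.029154). ∠TEB = 45.7° gives EB at 57.500° from the x-axis; with |EB| = 10.4, B = (-5.0753, 8.8004). ∠EBA = 136.2° gives BA at 13.700° from the x-axis; with |BA| = 12.0, A = (6.5833, 11.642). Then |TA| = |A − T| = 12.506.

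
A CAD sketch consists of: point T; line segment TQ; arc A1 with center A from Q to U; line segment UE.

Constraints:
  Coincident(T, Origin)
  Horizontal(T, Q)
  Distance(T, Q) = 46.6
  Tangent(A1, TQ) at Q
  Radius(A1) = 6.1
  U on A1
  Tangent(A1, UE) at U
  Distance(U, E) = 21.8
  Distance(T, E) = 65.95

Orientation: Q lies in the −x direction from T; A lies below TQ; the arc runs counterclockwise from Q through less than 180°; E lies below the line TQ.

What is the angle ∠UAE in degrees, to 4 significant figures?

74.37°

Checks: |AU| = 6.100 ✓; ∠(AU, UE) = 90.00° ✓; |UE| = 21.80 ✓; |TE| = 65.95 ✓.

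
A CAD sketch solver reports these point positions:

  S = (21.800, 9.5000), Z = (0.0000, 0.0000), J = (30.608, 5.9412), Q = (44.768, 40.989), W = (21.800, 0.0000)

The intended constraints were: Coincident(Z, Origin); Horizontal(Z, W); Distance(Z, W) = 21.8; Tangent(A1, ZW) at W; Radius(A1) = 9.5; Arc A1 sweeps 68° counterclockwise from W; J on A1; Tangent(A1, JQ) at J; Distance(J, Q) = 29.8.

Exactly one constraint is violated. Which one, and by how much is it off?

Distance(J, Q) = 29.8 — off by 8.00.

Z = (0.00, 0.00) ✓; Z.y = 0.00, W.y = 0.00 ✓; |ZW| = 21.80 ✓; ∠(SW, WZ) = 90.00° ✓; |SW| = 9.500 ✓; bearing(S→J) − bearing(S→W) = 68.00° ✓; |SJ| = 9.500 ✓; ∠(SJ, JQ) = 90.00° ✓; |JQ| = 37.80 ✗.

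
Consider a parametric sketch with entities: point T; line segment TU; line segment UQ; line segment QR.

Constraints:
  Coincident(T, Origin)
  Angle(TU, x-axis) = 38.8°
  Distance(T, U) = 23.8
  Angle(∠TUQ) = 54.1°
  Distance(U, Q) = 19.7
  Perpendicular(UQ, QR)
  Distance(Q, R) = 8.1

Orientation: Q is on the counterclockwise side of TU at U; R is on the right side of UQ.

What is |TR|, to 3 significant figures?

28.0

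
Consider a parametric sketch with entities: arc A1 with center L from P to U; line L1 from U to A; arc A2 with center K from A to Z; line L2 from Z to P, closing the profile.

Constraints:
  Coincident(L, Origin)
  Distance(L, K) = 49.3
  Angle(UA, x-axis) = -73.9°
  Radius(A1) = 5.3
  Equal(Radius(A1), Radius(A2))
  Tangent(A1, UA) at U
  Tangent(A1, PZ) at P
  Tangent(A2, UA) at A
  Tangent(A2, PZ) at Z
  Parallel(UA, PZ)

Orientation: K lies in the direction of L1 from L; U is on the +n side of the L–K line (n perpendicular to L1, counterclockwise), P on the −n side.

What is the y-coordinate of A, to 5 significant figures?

-45.897

The slot axis is L1's direction at -73.9°, so u = (cos -73.9°, sin -73.9°) = (0.27731, -0.96078) and n = (−sin -73.9°, cos -73.9°) = (0.96078, 0.27731). L is at the origin and K lies 49.3 along u from L, so K = 49.3·u = (13.672, -47.366). Tangency of A1 to both parallel lines with radius 5.3 puts U and P at L ± 5.3·n: U = (5.0921, 1.4698), P = (-5.0921, -1.4698). Equal radii place A and Z the same way about K: A = K + 5.3·n = (18.764, -45.897), Z = K − 5.3·n = (8.5795, -48.836). So A.y = -45.897.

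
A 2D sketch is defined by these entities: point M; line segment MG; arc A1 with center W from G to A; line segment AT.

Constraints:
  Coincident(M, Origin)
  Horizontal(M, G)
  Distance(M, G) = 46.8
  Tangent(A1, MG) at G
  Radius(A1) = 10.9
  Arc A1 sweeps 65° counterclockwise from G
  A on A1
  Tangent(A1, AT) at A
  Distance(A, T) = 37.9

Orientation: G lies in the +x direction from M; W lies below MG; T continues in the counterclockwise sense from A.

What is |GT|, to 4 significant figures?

48.19

On A1, G sits at bearing 90° from W; a 65° counterclockwise sweep puts A at bearing 155°, so A = W + 10.9·(cos 155°, sin 155°) = (36.92, -6.293). Tangency of A1 to AT means the radius WA is perpendicular to AT, so AT runs along (−sin 155°, cos 155°); with |AT| = 37.9, T = (20.90, -40.64). Then |GT| = |T − G| = 48.19.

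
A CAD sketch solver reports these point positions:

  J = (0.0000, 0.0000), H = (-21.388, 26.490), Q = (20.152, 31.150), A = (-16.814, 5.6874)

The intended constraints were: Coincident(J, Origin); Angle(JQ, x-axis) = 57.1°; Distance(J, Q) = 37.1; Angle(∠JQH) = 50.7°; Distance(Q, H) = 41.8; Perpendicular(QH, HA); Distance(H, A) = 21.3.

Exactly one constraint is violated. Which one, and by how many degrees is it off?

Perpendicular(QH, HA) — off by 6.00°.

J = (0.00, 0.00) ✓; JQ at 57.10° ✓; |JQ| = 37.10 ✓; ∠JQH = 50.70° ✓; |QH| = 41.80 ✓; ∠(QH, HA) = 96.00° ✗; |HA| = 21.30 ✓.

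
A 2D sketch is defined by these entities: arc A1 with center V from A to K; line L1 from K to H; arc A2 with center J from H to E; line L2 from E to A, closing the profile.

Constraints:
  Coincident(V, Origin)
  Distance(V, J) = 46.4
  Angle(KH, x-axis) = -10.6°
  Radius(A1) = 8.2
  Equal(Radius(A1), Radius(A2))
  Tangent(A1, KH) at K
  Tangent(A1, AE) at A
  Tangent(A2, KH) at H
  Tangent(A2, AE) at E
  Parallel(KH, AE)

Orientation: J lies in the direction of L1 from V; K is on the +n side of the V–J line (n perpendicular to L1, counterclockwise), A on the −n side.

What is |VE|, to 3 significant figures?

47.1

The slot axis is L1's direction at -10.6°, so u = (cos -10.6°, sin -10.6°) = (0.983, -0.184) and n = (−sin -10.6°, cos -10.6°) = (0.184, 0.983). V is at the origin and J lies 46.4 along u from V, so J = 46.4·u = (45.6, -8.54). Tangency of A1 to both parallel lines with radius 8.2 puts K and A at V ± 8.2·n: K = (1.51, 8.06), A = (-1.51, -8.06). Equal radii place H and E the same way about J: H = J + 8.2·n = (47.1, -0.475), E = J − 8.2·n = (44.1, -16.6). Then |VE| = |E − V| = 47.1.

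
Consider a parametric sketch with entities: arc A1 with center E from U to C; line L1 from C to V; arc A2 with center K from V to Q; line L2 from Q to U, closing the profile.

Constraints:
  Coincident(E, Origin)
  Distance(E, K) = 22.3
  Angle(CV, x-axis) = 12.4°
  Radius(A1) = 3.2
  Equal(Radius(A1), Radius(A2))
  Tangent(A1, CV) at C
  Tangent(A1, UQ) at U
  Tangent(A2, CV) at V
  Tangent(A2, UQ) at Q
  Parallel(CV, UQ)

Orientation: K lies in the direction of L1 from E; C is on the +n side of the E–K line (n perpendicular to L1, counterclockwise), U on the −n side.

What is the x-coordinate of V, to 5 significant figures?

21.093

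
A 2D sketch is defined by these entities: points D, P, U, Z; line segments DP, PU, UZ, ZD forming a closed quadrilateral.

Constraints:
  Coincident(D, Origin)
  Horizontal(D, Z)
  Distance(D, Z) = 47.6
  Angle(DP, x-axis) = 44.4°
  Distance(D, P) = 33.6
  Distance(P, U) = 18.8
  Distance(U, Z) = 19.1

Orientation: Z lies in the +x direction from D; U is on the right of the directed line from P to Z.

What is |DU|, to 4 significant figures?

29.81

Checks: |PU| = 18.80 ✓; |UZ| = 19.10 ✓.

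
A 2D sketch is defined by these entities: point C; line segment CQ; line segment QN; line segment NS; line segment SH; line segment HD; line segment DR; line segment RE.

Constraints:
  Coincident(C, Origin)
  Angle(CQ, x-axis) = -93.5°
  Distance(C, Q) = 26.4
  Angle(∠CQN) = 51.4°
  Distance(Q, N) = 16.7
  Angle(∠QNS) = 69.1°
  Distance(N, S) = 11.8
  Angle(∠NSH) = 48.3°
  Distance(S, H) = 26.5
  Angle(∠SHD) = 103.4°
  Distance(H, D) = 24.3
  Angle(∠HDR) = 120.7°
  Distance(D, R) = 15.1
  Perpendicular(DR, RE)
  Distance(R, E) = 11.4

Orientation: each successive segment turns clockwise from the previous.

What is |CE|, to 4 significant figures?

35.82

C is at the origin; CQ runs at -93.5° with length 26.4, so Q = (-1.612, -26.35). ∠CQN = 51.4° gives QN at 137.9° from the x-axis; with |QN| = 16.7, N = (-14.00, -15.15). ∠QNS = 69.1° gives NS at 27.00° from the x-axis; with |NS| = 11.8, S = (-3.489, -9.798). ∠NSH = 48.3° gives SH at -104.7° from the x-axis; with |SH| = 26.5, H = (-10.21, -35.43). ∠SHD = 103.4° gives HD at 178.7° from the x-axis; with |HD| = 24.3, D = (-34.51, -34.88). ∠HDR = 120.7° gives DR at 119.4° from the x-axis; with |DR| = 15.1, R = (-41.92, -21.72). DR ⟂ RE, so RE runs at 29.40°; with |RE| = 11.4, E = (-31.99, -16.13). Then |CE| = |E − C| = 35.82.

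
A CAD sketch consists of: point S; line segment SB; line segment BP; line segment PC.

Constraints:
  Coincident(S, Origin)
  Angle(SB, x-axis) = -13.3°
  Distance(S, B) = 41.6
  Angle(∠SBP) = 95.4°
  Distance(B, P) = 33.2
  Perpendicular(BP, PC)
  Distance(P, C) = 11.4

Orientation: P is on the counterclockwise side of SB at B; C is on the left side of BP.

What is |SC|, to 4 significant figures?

47.73

S is at the origin; SB runs at -13.3° with length 41.6, so B = 41.6·(cos -13.3°, sin -13.3°) = (40.48, -9.570). ∠SBP = 95.4°, so BP runs at -13.3° + (180° − 95.4°) = 71.30° from the x-axis; with |BP| = 33.2, P = B + 33.2·(cos 71.30°, sin 71.30°) = (51.13, 21.88). The perpendicularity gives PC at right angles to BP; with |PC| = 11.4 on the left of BP, C = P + 11.4·(-0.9472, 0.3206) = (40.33, 25.53). Then |SC| = |C − S| = 47.73.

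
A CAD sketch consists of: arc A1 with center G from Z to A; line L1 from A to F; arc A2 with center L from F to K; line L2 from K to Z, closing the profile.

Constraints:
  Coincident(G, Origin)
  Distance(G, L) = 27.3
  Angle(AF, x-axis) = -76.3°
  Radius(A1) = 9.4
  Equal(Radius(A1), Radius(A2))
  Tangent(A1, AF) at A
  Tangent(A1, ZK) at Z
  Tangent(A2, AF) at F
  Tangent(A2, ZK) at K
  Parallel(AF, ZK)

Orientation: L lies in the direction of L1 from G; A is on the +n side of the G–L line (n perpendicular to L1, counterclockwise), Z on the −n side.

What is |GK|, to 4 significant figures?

28.87

The slot axis is L1's direction at -76.3°, so u = (cos -76.3°, sin -76.3°) = (0.2368, -0.9715) and n = (−sin -76.3°, cos -76.3°) = (0.9715, 0.2368). G is at the origin and L lies 27.3 along u from G, so L = 27.3·u = (6.466, -26.52). Tangency of A1 to both parallel lines with radius 9.4 puts A and Z at G ± 9.4·n: A = (9.133, 2.226), Z = (-9.133, -2.226). Equal radii place F and K the same way about L: F = L + 9.4·n = (15.60, -24.30), K = L − 9.4·n = (-2.667, -28.75). Then |GK| = |K − G| = 28.87.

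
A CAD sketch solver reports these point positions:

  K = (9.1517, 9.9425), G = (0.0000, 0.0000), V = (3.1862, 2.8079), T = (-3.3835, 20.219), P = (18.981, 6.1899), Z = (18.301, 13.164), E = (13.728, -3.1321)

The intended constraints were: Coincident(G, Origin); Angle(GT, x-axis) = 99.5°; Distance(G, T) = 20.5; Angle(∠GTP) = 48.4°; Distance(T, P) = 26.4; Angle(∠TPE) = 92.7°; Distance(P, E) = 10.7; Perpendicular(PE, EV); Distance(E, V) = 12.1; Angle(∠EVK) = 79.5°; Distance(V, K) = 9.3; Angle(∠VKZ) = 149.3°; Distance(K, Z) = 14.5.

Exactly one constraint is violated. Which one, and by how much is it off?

Distance(K, Z) = 14.5 — off by 4.80.

G = (0.00, 0.00) ✓; GT at 99.50° ✓; |GT| = 20.50 ✓; ∠GTP = 48.40° ✓; |TP| = 26.40 ✓; ∠TPE = 92.70° ✓; |PE| = 10.70 ✓; ∠(PE, EV) = 90.00° ✓; |EV| = 12.10 ✓; ∠EVK = 79.50° ✓; |VK| = 9.300 ✓; ∠VKZ = 149.3° ✓; |KZ| = 9.700 ✗.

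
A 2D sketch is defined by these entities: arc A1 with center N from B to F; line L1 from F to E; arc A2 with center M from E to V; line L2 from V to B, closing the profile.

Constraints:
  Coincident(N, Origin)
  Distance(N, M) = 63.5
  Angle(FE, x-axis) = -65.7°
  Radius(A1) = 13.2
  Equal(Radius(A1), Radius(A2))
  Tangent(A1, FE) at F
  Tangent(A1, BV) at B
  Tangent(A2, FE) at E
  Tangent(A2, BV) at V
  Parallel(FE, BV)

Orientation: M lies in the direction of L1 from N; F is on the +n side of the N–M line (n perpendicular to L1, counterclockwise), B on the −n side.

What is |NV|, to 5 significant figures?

64.857

The slot axis is L1's direction at -65.7°, so u = (cos -65.7°, sin -65.7°) = (0.41151, -0.91140) and n = (−sin -65.7°, cos -65.7°) = (0.91140, 0.41151). N is at the origin and M lies 63.5 along u from N, so M = 63.5·u = (26.131, -57.874). Tangency of A1 to both parallel lines with radius 13.2 puts F and B at N ± 13.2·n: F = (12.031, 5.4320), B = (-12.031, -5.4320). Equal radii place E and V the same way about M: E = M + 13.2·n = (38.162, -52.442), V = M − 13.2·n = (14.101, -63.306). Then |NV| = |V − N| = 64.857.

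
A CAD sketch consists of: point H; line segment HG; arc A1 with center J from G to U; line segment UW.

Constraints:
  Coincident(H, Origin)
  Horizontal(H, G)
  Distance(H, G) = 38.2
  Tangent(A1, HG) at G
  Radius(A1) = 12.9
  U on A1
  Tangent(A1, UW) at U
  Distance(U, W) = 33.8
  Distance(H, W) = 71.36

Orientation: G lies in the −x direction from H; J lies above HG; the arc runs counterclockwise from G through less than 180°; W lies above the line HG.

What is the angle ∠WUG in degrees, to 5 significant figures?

110.04°

H is at the origin; HG is horizontal with |HG| = 38.2 and G on the −x side, so G = (-38.200, 0.0000). The tangent condition forces JG to be normal to HG, so J = G + (0, 12.9) = (-38.200, 12.900). Since JU ⟂ UW (tangency), |JW| = √(12.9² + 33.8²) = 36.178 regardless of where U sits on A1. So W lies on both circle(H, 71.36) and circle(J, 36.178); the above-HG intersection is W = (-55.762, 44.530). U is the foot of the tangent from W: U = (-29.896, 22.772).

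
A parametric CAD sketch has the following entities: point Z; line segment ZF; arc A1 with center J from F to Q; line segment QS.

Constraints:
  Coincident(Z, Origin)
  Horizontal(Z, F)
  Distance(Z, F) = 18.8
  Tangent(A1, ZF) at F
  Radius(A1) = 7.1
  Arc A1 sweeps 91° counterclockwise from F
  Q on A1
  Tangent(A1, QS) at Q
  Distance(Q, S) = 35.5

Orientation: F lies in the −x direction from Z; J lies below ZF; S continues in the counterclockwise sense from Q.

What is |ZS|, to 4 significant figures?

49.64

Z is at the origin; ZF is horizontal with |ZF| = 18.8 and F on the −x side, so F = (-18.80, 0.000). A1 meets ZF tangentially, so JF is at right angles to ZF, so J = F + (0, -7.1) = (-18.80, -7.100). On A1, F sits at bearing 90° from J; a 91° counterclockwise sweep puts Q at bearing 181°, so Q = J + 7.1·(cos 181°, sin 181°) = (-25.90, -7.224). Tangency of A1 to QS means the radius JQ is perpendicular to QS, so QS runs along (−sin 181°, cos 181°); with |QS| = 35.5, S = (-25.28, -42.72). Then |ZS| = |S − Z| = 49.64.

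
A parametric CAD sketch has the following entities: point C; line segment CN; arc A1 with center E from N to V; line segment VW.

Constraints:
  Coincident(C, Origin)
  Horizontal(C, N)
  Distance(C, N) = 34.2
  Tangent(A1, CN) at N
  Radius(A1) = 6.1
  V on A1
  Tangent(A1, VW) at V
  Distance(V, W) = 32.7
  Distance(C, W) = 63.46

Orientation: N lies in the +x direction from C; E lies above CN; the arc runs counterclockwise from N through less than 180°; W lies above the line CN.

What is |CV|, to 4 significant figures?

39.76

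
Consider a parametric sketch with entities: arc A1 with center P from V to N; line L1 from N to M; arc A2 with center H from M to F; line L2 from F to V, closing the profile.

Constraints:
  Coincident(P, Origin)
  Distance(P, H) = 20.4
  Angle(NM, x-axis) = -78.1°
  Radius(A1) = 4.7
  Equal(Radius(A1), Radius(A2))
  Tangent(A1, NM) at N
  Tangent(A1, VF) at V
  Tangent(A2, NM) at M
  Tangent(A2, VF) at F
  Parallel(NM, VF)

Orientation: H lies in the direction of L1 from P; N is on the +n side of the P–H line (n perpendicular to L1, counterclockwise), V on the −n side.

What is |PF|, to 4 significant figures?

20.93

The slot axis is L1's direction at -78.1°, so u = (cos -78.1°, sin -78.1°) = (0.2062, -0.9785) and n = (−sin -78.1°, cos -78.1°) = (0.9785, 0.2062). P is at the origin and H lies 20.4 along u from P, so H = 20.4·u = (4.207, -19.96). Tangency of A1 to both parallel lines with radius 4.7 puts N and V at P ± 4.7·n: N = (4.599, 0.9692), V = (-4.599, -0.9692). Equal radii place M and F the same way about H: M = H + 4.7·n = (8.806, -18.99), F = H − 4.7·n = (-0.3924, -20.93). Then |PF| = |F − P| = 20.93.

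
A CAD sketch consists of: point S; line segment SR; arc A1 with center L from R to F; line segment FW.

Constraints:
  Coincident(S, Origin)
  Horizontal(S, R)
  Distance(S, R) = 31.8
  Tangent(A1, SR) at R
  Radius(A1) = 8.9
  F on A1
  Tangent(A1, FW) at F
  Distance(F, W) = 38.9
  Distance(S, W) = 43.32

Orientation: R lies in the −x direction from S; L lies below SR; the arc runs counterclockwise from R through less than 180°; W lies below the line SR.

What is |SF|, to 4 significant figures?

40.93

Checks: |LF| = 8.900 ✓; ∠(LF, FW) = 90.00° ✓; |FW| = 38.90 ✓; |SW| = 43.32 ✓.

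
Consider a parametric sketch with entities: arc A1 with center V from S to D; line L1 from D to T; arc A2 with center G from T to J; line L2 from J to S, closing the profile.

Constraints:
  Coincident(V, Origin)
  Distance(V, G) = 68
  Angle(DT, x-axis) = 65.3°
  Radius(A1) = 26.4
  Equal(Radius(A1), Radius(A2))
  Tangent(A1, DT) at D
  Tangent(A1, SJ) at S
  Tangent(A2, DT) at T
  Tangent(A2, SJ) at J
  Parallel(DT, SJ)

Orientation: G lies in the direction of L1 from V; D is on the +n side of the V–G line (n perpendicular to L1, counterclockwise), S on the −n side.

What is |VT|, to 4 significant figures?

72.94

The slot axis is L1's direction at 65.3°, so u = (cos 65.3°, sin 65.3°) = (0.4179, 0.9085) and n = (−sin 65.3°, cos 65.3°) = (-0.9085, 0.4179). V is at the origin and G lies 68.0 along u from V, so G = 68.0·u = (28.41, 61.78). Tangency of A1 to both parallel lines with radius 26.4 puts D and S at V ± 26.4·n: D = (-23.98, 11.03), S = (23.98, -11.03). Equal radii place T and J the same way about G: T = G + 26.4·n = (4.430, 72.81), J = G − 26.4·n = (52.40, 50.75). Then |VT| = |T − V| = 72.94.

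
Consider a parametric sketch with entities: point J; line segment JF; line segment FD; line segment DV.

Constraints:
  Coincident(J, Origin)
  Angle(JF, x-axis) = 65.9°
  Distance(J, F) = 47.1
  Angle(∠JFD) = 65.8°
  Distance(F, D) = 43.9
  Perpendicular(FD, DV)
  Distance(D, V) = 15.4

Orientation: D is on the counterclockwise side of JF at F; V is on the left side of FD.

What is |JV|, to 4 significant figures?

36.94

J is at the origin; JF runs at 65.9° with length 47.1, so F = 47.1·(cos 65.9°, sin 65.9°) = (19.23, 42.99). ∠JFD = 65.8°, so FD runs at 65.9° + (180° − 65.8°) = 180.1° from the x-axis; with |FD| = 43.9, D = F + 43.9·(cos 180.1°, sin 180.1°) = (-24.67, 42.92). The perpendicularity gives DV at right angles to FD; with |DV| = 15.4 on the left of FD, V = D + 15.4·(0.001745, -1.000) = (-24.64, 27.52). Then |JV| = |V − J| = 36.94.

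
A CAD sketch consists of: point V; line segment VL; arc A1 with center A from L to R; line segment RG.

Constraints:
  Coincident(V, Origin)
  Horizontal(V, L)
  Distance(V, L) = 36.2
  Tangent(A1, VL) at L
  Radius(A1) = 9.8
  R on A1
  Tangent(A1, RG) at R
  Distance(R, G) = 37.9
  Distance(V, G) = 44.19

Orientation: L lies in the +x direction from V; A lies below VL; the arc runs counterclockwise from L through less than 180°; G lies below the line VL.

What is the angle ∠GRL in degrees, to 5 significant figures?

145.14°

V is at the origin; VL is horizontal with |VL| = 36.2 and L on the +x side, so L = (36.200, 0.0000). Since A1 is tangent to VL there, AL ⟂ VL, so A = L + (0, -9.8) = (36.200, -9.8000). Since AR ⟂ RG (tangency), |AG| = √(9.8² + 37.9²) = 39.147 regardless of where R sits on A1. So G lies on both circle(V, 44.19) and circle(A, 39.147); the below-VL intersection is G = (13.874, -41.956). R is the foot of the tangent from G: R = (27.007, -6.4040).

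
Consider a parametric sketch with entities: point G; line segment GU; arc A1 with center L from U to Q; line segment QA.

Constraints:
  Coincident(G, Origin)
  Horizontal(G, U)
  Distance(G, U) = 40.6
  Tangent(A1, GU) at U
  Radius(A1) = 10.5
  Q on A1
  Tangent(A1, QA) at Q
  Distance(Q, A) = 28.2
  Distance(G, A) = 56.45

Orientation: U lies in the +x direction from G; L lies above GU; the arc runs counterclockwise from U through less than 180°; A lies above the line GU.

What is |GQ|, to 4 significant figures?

52.34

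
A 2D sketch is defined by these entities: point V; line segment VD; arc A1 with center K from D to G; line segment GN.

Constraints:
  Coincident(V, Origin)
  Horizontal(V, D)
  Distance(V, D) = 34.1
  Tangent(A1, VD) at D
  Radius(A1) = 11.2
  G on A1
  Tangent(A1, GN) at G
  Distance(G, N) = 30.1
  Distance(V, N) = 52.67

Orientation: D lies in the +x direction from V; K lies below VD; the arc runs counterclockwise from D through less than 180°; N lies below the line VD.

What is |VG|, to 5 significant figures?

27.023

V is at the origin; VD is horizontal with |VD| = 34.1 and D on the +x side, so D = (34.100, 0.0000). Since A1 is tangent to VD there, KD ⟂ VD, so K = D + (0, -11.2) = (34.100, -11.200). Since KG ⟂ GN (tangency), |KN| = √(11.2² + 30.1²) = 32.116 regardless of where G sits on A1. So N lies on both circle(V, 52.67) and circle(K, 32.116); the below-VD intersection is N = (30.289, -43.089). G is the foot of the tangent from N: G = (23.214, -13.833).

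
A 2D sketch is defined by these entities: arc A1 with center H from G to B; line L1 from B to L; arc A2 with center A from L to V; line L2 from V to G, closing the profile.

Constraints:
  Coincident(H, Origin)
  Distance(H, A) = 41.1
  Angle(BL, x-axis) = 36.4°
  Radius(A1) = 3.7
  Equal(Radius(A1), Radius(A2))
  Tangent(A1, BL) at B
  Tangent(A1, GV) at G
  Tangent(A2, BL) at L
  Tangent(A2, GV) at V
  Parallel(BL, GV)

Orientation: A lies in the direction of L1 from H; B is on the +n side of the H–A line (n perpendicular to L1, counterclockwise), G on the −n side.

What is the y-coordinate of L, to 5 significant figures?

27.368

Tangency of A1 to both parallel lines with radius 3.7 puts B and G at H ± 3.7·n: B = (-2.1956, 2.9781), G = (2.1956, -2.9781). Equal radii place L and V the same way about A: L = A + 3.7·n = (30.885, 27.368), V = A − 3.7·n = (35.277, 21.411). So L.y = 27.368.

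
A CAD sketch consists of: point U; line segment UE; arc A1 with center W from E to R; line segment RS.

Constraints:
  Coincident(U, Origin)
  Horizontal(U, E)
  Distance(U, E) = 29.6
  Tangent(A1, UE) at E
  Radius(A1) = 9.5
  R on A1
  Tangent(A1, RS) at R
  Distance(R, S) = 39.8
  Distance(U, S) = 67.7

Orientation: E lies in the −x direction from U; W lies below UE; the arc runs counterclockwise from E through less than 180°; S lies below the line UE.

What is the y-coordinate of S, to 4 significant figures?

-44.21

U is at the origin; U and E share the same y with |UE| = 29.6 and E on the −x side, so E = (-29.60, 0.000). Since A1 is tangent to UE there, WE ⟂ UE, so W = E + (0, -9.5) = (-29.60, -9.500). Since WR ⟂ RS (tangency), |WS| = √(9.5² + 39.8²) = 40.92 regardless of where R sits on A1. So S lies on both circle(U, 67.7) and circle(W, 40.92); the below-UE intersection is S = (-51.28, -44.21). R is the foot of the tangent from S: R = (-38.61, -6.476).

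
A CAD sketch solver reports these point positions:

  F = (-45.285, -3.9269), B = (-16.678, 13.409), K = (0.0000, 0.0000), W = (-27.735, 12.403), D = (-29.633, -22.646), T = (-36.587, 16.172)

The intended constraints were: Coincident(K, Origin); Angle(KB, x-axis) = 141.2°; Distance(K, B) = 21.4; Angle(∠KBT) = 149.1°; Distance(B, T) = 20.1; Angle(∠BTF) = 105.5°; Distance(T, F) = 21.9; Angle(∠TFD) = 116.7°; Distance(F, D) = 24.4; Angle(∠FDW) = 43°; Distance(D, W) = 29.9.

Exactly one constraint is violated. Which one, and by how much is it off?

Distance(D, W) = 29.9 — off by 5.20.

K = (0.00, 0.00) ✓; KB at 141.2° ✓; |KB| = 21.40 ✓; ∠KBT = 149.1° ✓; |BT| = 20.10 ✓; ∠BTF = 105.5° ✓; |TF| = 21.90 ✓; ∠TFD = 116.7° ✓; |FD| = 24.40 ✓; ∠FDW = 43.00° ✓; |DW| = 35.10 ✗.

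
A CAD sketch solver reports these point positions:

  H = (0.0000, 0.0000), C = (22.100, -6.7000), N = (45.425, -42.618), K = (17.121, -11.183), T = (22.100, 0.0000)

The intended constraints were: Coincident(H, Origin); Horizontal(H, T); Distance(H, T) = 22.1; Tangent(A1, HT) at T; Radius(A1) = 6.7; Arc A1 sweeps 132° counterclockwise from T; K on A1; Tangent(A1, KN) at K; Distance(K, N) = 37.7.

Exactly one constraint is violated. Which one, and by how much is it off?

Distance(K, N) = 37.7 — off by 4.60.

H = (0.00, 0.00) ✓; H.y = 0.00, T.y = 0.00 ✓; |HT| = 22.10 ✓; ∠(CT, TH) = 90.00° ✓; |CT| = 6.700 ✓; bearing(C→K) − bearing(C→T) = 132.0° ✓; |CK| = 6.700 ✓; ∠(CK, KN) = 90.00° ✓; |KN| = 42.30 ✗.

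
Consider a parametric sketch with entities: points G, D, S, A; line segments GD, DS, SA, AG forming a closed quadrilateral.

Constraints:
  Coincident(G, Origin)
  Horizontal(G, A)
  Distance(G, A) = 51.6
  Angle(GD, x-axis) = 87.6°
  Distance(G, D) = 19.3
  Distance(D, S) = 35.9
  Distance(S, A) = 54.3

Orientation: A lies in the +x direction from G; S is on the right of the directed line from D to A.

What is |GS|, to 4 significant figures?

16.61

Checks: |DS| = 35.90 ✓; |SA| = 54.30 ✓.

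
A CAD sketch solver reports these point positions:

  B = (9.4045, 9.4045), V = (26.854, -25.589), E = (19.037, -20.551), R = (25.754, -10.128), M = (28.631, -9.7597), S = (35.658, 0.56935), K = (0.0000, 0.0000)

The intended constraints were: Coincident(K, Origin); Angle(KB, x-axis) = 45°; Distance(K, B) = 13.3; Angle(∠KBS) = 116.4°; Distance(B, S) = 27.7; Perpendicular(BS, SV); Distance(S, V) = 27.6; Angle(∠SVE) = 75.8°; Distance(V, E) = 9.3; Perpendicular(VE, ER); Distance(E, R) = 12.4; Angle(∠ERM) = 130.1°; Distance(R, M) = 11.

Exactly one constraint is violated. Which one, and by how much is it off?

Distance(R, M) = 11 — off by 8.10.

K = (0.00, 0.00) ✓; KB at 45.00° ✓; |KB| = 13.30 ✓; ∠KBS = 116.4° ✓; |BS| = 27.70 ✓; ∠(BS, SV) = 90.00° ✓; |SV| = 27.60 ✓; ∠SVE = 75.80° ✓; |VE| = 9.300 ✓; ∠(VE, ER) = 90.00° ✓; |ER| = 12.40 ✓; ∠ERM = 130.1° ✓; |RM| = 2.900 ✗.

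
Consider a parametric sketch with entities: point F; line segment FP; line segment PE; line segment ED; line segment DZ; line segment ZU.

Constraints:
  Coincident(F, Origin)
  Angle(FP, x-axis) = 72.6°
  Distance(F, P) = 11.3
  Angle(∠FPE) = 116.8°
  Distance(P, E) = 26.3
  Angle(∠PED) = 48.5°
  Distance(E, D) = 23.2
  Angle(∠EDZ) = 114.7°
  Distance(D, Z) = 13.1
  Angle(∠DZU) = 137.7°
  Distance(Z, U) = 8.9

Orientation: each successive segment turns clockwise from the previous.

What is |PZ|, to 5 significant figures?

13.685

∠PED = 48.5° gives ED at -122.10° from the x-axis; with |ED| = 23.2, D = (16.998, -4.5748). ∠EDZ = 114.7° gives DZ at 172.60° from the x-axis; with |DZ| = 13.1, Z = (4.0067, -2.8876). Then |PZ| = |Z − P| = 13.685.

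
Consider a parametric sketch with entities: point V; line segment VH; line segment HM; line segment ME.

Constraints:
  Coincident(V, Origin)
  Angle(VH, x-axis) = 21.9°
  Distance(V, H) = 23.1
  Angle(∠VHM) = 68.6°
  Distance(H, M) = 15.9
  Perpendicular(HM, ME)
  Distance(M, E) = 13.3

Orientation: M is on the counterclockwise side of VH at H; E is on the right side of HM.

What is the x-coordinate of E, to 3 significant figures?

20.2

V is at the origin; VH runs at 21.9° with length 23.1, so H = 23.1·(cos 21.9°, sin 21.9°) = (21.4, 8.62). ∠VHM = 68.6°, so HM runs at 21.9° + (180° − 68.6°) = 133° from the x-axis; with |HM| = 15.9, M = H + 15.9·(cos 133°, sin 133°) = (10.5, 20.2). The perpendicularity gives ME at right angles to HM; with |ME| = 13.3 on the right of HM, E = M + 13.3·(0.728, 0.686) = (20.2, 29.3). So E.x = 20.2.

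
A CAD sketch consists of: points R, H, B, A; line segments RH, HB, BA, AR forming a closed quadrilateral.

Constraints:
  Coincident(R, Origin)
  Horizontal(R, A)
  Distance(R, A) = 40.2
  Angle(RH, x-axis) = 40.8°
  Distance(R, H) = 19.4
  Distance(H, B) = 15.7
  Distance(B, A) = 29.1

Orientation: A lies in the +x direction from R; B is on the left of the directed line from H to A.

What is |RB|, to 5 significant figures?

34.990

Checks: |HB| = 15.70 ✓; |BA| = 29.10 ✓.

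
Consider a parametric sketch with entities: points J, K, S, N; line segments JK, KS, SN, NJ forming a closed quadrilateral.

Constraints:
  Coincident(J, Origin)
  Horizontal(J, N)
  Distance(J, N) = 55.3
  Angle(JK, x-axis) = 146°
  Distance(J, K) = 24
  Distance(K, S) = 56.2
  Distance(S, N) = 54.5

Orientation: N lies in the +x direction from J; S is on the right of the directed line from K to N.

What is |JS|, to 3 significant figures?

35.0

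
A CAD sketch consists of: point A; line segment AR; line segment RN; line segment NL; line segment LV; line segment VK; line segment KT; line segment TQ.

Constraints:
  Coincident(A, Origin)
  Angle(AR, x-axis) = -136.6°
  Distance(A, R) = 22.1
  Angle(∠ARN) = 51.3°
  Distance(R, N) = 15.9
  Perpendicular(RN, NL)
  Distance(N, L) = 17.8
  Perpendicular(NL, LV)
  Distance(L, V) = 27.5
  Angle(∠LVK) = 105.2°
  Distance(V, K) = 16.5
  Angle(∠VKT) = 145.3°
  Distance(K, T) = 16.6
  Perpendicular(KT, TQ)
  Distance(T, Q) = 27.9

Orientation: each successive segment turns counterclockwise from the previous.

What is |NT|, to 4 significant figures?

29.67

∠LVK = 105.2° gives VK at -113.1° from the x-axis; with |VK| = 16.5, K = (-31.57, -11.14). ∠VKT = 145.3° gives KT at -78.40° from the x-axis; with |KT| = 16.6, T = (-28.24, -27.40). Then |NT| = |T − N| = 29.67.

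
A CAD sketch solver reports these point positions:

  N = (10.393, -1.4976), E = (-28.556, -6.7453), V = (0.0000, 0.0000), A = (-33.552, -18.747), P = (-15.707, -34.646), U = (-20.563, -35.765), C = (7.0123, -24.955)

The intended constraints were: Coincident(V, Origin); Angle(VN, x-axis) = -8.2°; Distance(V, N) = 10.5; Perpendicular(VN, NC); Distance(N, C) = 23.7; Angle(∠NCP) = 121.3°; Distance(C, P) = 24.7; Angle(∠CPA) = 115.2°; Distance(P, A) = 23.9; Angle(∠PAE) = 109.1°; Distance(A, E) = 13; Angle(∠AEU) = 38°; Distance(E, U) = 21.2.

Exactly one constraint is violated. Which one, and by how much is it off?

Distance(E, U) = 21.2 — off by 8.90.

V = (0.00, 0.00) ✓; VN at -8.200° ✓; |VN| = 10.50 ✓; ∠(VN, NC) = 90.00° ✓; |NC| = 23.70 ✓; ∠NCP = 121.3° ✓; |CP| = 24.70 ✓; ∠CPA = 115.2° ✓; |PA| = 23.90 ✓; ∠PAE = 109.1° ✓; |AE| = 13.00 ✓; ∠AEU = 38.00° ✓; |EU| = 30.10 ✗.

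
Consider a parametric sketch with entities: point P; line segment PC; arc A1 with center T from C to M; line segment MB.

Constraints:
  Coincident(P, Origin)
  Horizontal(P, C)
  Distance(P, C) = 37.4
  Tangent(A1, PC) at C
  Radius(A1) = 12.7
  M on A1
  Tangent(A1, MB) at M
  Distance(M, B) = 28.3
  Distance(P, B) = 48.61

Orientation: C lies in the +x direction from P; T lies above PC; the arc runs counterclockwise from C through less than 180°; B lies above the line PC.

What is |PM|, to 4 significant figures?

51.07

Checks: |TM| = 12.70 ✓; ∠(TM, MB) = 90.00° ✓; |MB| = 28.30 ✓; |PB| = 48.61 ✓.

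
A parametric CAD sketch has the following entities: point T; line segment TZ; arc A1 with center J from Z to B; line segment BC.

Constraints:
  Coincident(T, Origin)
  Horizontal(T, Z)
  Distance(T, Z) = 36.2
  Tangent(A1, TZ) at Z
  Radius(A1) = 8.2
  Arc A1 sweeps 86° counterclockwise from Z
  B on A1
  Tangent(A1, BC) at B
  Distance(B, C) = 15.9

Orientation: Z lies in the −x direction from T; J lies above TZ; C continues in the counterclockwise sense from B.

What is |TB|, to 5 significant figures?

29.040

T is at the origin; T and Z share the same y with |TZ| = 36.2 and Z on the −x side, so Z = (-36.200, 0.0000). Tangency of A1 to TZ means the radius JZ is perpendicular to TZ, so J = Z + (0, 8.2) = (-36.200, 8.2000). On A1, Z sits at bearing -90° from J; an 86° counterclockwise sweep puts B at bearing -4°, so B = J + 8.2·(cos -4°, sin -4°) = (-28.020, 7.6280). Then |TB| = |B − T| = 29.040.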